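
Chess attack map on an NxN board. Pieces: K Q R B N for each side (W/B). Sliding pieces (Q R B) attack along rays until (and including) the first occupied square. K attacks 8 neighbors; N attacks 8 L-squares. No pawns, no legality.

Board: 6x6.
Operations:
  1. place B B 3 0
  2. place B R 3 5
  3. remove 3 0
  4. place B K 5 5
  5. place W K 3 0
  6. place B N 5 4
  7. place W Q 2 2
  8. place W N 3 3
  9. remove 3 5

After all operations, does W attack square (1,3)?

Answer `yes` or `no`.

Answer: yes

Derivation:
Op 1: place BB@(3,0)
Op 2: place BR@(3,5)
Op 3: remove (3,0)
Op 4: place BK@(5,5)
Op 5: place WK@(3,0)
Op 6: place BN@(5,4)
Op 7: place WQ@(2,2)
Op 8: place WN@(3,3)
Op 9: remove (3,5)
Per-piece attacks for W:
  WQ@(2,2): attacks (2,3) (2,4) (2,5) (2,1) (2,0) (3,2) (4,2) (5,2) (1,2) (0,2) (3,3) (3,1) (4,0) (1,3) (0,4) (1,1) (0,0) [ray(1,1) blocked at (3,3)]
  WK@(3,0): attacks (3,1) (4,0) (2,0) (4,1) (2,1)
  WN@(3,3): attacks (4,5) (5,4) (2,5) (1,4) (4,1) (5,2) (2,1) (1,2)
W attacks (1,3): yes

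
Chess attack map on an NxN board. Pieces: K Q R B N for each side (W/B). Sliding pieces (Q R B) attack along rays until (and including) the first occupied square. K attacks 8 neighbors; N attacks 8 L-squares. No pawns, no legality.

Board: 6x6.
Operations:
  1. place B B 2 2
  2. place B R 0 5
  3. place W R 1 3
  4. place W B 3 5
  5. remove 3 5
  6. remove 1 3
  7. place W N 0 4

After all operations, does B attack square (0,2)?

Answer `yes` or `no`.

Op 1: place BB@(2,2)
Op 2: place BR@(0,5)
Op 3: place WR@(1,3)
Op 4: place WB@(3,5)
Op 5: remove (3,5)
Op 6: remove (1,3)
Op 7: place WN@(0,4)
Per-piece attacks for B:
  BR@(0,5): attacks (0,4) (1,5) (2,5) (3,5) (4,5) (5,5) [ray(0,-1) blocked at (0,4)]
  BB@(2,2): attacks (3,3) (4,4) (5,5) (3,1) (4,0) (1,3) (0,4) (1,1) (0,0) [ray(-1,1) blocked at (0,4)]
B attacks (0,2): no

Answer: no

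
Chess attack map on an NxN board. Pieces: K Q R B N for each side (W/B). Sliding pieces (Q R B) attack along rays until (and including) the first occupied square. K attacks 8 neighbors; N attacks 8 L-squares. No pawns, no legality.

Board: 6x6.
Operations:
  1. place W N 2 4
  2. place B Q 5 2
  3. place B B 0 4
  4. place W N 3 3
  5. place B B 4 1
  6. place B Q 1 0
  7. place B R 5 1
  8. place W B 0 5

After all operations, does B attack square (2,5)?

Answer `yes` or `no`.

Op 1: place WN@(2,4)
Op 2: place BQ@(5,2)
Op 3: place BB@(0,4)
Op 4: place WN@(3,3)
Op 5: place BB@(4,1)
Op 6: place BQ@(1,0)
Op 7: place BR@(5,1)
Op 8: place WB@(0,5)
Per-piece attacks for B:
  BB@(0,4): attacks (1,5) (1,3) (2,2) (3,1) (4,0)
  BQ@(1,0): attacks (1,1) (1,2) (1,3) (1,4) (1,5) (2,0) (3,0) (4,0) (5,0) (0,0) (2,1) (3,2) (4,3) (5,4) (0,1)
  BB@(4,1): attacks (5,2) (5,0) (3,2) (2,3) (1,4) (0,5) (3,0) [ray(1,1) blocked at (5,2); ray(-1,1) blocked at (0,5)]
  BR@(5,1): attacks (5,2) (5,0) (4,1) [ray(0,1) blocked at (5,2); ray(-1,0) blocked at (4,1)]
  BQ@(5,2): attacks (5,3) (5,4) (5,5) (5,1) (4,2) (3,2) (2,2) (1,2) (0,2) (4,3) (3,4) (2,5) (4,1) [ray(0,-1) blocked at (5,1); ray(-1,-1) blocked at (4,1)]
B attacks (2,5): yes

Answer: yes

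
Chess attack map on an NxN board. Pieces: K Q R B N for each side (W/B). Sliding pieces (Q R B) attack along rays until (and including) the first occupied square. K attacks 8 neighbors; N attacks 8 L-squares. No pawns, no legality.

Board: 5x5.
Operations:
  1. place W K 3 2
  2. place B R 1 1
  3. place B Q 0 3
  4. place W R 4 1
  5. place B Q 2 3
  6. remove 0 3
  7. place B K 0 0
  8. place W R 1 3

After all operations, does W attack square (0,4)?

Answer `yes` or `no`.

Op 1: place WK@(3,2)
Op 2: place BR@(1,1)
Op 3: place BQ@(0,3)
Op 4: place WR@(4,1)
Op 5: place BQ@(2,3)
Op 6: remove (0,3)
Op 7: place BK@(0,0)
Op 8: place WR@(1,3)
Per-piece attacks for W:
  WR@(1,3): attacks (1,4) (1,2) (1,1) (2,3) (0,3) [ray(0,-1) blocked at (1,1); ray(1,0) blocked at (2,3)]
  WK@(3,2): attacks (3,3) (3,1) (4,2) (2,2) (4,3) (4,1) (2,3) (2,1)
  WR@(4,1): attacks (4,2) (4,3) (4,4) (4,0) (3,1) (2,1) (1,1) [ray(-1,0) blocked at (1,1)]
W attacks (0,4): no

Answer: no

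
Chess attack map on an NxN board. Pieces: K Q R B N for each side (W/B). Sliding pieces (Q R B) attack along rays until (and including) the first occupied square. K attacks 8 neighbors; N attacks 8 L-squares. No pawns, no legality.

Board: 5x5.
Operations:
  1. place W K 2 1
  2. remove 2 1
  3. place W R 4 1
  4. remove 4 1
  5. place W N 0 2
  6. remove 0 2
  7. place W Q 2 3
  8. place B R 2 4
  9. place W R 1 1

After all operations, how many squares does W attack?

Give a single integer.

Answer: 16

Derivation:
Op 1: place WK@(2,1)
Op 2: remove (2,1)
Op 3: place WR@(4,1)
Op 4: remove (4,1)
Op 5: place WN@(0,2)
Op 6: remove (0,2)
Op 7: place WQ@(2,3)
Op 8: place BR@(2,4)
Op 9: place WR@(1,1)
Per-piece attacks for W:
  WR@(1,1): attacks (1,2) (1,3) (1,4) (1,0) (2,1) (3,1) (4,1) (0,1)
  WQ@(2,3): attacks (2,4) (2,2) (2,1) (2,0) (3,3) (4,3) (1,3) (0,3) (3,4) (3,2) (4,1) (1,4) (1,2) (0,1) [ray(0,1) blocked at (2,4)]
Union (16 distinct): (0,1) (0,3) (1,0) (1,2) (1,3) (1,4) (2,0) (2,1) (2,2) (2,4) (3,1) (3,2) (3,3) (3,4) (4,1) (4,3)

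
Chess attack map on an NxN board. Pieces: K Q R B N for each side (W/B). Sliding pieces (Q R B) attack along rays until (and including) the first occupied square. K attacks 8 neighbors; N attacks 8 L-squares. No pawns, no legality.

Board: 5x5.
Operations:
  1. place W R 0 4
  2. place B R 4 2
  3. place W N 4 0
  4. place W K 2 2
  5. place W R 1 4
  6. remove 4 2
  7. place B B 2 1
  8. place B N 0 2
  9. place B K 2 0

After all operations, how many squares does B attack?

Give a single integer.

Op 1: place WR@(0,4)
Op 2: place BR@(4,2)
Op 3: place WN@(4,0)
Op 4: place WK@(2,2)
Op 5: place WR@(1,4)
Op 6: remove (4,2)
Op 7: place BB@(2,1)
Op 8: place BN@(0,2)
Op 9: place BK@(2,0)
Per-piece attacks for B:
  BN@(0,2): attacks (1,4) (2,3) (1,0) (2,1)
  BK@(2,0): attacks (2,1) (3,0) (1,0) (3,1) (1,1)
  BB@(2,1): attacks (3,2) (4,3) (3,0) (1,2) (0,3) (1,0)
Union (11 distinct): (0,3) (1,0) (1,1) (1,2) (1,4) (2,1) (2,3) (3,0) (3,1) (3,2) (4,3)

Answer: 11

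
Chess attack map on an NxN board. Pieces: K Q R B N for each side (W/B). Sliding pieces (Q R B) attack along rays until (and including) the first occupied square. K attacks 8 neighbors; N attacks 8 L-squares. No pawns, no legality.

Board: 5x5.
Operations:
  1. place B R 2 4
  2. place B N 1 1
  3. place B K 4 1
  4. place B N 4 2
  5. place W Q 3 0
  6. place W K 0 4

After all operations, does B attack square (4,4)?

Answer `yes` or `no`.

Op 1: place BR@(2,4)
Op 2: place BN@(1,1)
Op 3: place BK@(4,1)
Op 4: place BN@(4,2)
Op 5: place WQ@(3,0)
Op 6: place WK@(0,4)
Per-piece attacks for B:
  BN@(1,1): attacks (2,3) (3,2) (0,3) (3,0)
  BR@(2,4): attacks (2,3) (2,2) (2,1) (2,0) (3,4) (4,4) (1,4) (0,4) [ray(-1,0) blocked at (0,4)]
  BK@(4,1): attacks (4,2) (4,0) (3,1) (3,2) (3,0)
  BN@(4,2): attacks (3,4) (2,3) (3,0) (2,1)
B attacks (4,4): yes

Answer: yes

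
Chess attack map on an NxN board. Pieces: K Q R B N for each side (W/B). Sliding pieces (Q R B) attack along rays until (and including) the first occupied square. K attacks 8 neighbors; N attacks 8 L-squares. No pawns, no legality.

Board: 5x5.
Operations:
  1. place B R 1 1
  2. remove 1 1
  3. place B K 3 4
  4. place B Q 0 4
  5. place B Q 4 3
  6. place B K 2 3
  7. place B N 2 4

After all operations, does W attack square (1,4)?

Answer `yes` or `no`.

Op 1: place BR@(1,1)
Op 2: remove (1,1)
Op 3: place BK@(3,4)
Op 4: place BQ@(0,4)
Op 5: place BQ@(4,3)
Op 6: place BK@(2,3)
Op 7: place BN@(2,4)
Per-piece attacks for W:
W attacks (1,4): no

Answer: no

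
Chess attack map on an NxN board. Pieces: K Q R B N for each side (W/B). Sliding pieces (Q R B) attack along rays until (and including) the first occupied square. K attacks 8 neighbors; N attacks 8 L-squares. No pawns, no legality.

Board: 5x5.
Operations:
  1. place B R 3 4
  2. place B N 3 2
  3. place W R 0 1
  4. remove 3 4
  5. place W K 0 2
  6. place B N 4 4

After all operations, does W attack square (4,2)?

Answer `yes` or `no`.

Answer: no

Derivation:
Op 1: place BR@(3,4)
Op 2: place BN@(3,2)
Op 3: place WR@(0,1)
Op 4: remove (3,4)
Op 5: place WK@(0,2)
Op 6: place BN@(4,4)
Per-piece attacks for W:
  WR@(0,1): attacks (0,2) (0,0) (1,1) (2,1) (3,1) (4,1) [ray(0,1) blocked at (0,2)]
  WK@(0,2): attacks (0,3) (0,1) (1,2) (1,3) (1,1)
W attacks (4,2): no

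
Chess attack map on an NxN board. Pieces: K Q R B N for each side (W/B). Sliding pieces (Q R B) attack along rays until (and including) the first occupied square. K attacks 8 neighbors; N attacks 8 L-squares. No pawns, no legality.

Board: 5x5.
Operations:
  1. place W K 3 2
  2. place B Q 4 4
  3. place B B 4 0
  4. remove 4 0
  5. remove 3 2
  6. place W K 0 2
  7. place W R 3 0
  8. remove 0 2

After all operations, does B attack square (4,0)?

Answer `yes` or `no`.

Op 1: place WK@(3,2)
Op 2: place BQ@(4,4)
Op 3: place BB@(4,0)
Op 4: remove (4,0)
Op 5: remove (3,2)
Op 6: place WK@(0,2)
Op 7: place WR@(3,0)
Op 8: remove (0,2)
Per-piece attacks for B:
  BQ@(4,4): attacks (4,3) (4,2) (4,1) (4,0) (3,4) (2,4) (1,4) (0,4) (3,3) (2,2) (1,1) (0,0)
B attacks (4,0): yes

Answer: yes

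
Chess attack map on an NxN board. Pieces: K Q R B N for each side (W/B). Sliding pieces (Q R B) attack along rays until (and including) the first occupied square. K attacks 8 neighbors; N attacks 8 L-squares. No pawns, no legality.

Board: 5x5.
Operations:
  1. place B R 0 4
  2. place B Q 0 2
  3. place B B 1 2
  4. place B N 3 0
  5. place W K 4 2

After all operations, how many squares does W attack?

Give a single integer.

Op 1: place BR@(0,4)
Op 2: place BQ@(0,2)
Op 3: place BB@(1,2)
Op 4: place BN@(3,0)
Op 5: place WK@(4,2)
Per-piece attacks for W:
  WK@(4,2): attacks (4,3) (4,1) (3,2) (3,3) (3,1)
Union (5 distinct): (3,1) (3,2) (3,3) (4,1) (4,3)

Answer: 5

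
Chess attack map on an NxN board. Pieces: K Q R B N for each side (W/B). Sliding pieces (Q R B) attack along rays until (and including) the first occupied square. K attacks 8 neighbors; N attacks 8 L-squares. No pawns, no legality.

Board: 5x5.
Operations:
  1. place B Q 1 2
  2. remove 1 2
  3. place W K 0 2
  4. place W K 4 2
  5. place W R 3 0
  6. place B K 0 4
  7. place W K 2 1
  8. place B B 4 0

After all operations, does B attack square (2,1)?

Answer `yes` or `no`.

Answer: no

Derivation:
Op 1: place BQ@(1,2)
Op 2: remove (1,2)
Op 3: place WK@(0,2)
Op 4: place WK@(4,2)
Op 5: place WR@(3,0)
Op 6: place BK@(0,4)
Op 7: place WK@(2,1)
Op 8: place BB@(4,0)
Per-piece attacks for B:
  BK@(0,4): attacks (0,3) (1,4) (1,3)
  BB@(4,0): attacks (3,1) (2,2) (1,3) (0,4) [ray(-1,1) blocked at (0,4)]
B attacks (2,1): no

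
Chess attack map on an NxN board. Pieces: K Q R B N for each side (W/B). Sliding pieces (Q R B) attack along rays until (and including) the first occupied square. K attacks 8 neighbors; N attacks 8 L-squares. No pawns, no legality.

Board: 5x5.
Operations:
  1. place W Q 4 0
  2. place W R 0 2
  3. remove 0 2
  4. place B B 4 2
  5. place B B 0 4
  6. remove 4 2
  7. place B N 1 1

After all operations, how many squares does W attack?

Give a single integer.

Answer: 12

Derivation:
Op 1: place WQ@(4,0)
Op 2: place WR@(0,2)
Op 3: remove (0,2)
Op 4: place BB@(4,2)
Op 5: place BB@(0,4)
Op 6: remove (4,2)
Op 7: place BN@(1,1)
Per-piece attacks for W:
  WQ@(4,0): attacks (4,1) (4,2) (4,3) (4,4) (3,0) (2,0) (1,0) (0,0) (3,1) (2,2) (1,3) (0,4) [ray(-1,1) blocked at (0,4)]
Union (12 distinct): (0,0) (0,4) (1,0) (1,3) (2,0) (2,2) (3,0) (3,1) (4,1) (4,2) (4,3) (4,4)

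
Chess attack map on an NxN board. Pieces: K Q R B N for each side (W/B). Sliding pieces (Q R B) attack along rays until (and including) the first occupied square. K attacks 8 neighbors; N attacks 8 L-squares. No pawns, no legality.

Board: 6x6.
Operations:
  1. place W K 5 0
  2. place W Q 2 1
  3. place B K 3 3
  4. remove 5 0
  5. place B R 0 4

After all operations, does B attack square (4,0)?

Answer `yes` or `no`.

Op 1: place WK@(5,0)
Op 2: place WQ@(2,1)
Op 3: place BK@(3,3)
Op 4: remove (5,0)
Op 5: place BR@(0,4)
Per-piece attacks for B:
  BR@(0,4): attacks (0,5) (0,3) (0,2) (0,1) (0,0) (1,4) (2,4) (3,4) (4,4) (5,4)
  BK@(3,3): attacks (3,4) (3,2) (4,3) (2,3) (4,4) (4,2) (2,4) (2,2)
B attacks (4,0): no

Answer: no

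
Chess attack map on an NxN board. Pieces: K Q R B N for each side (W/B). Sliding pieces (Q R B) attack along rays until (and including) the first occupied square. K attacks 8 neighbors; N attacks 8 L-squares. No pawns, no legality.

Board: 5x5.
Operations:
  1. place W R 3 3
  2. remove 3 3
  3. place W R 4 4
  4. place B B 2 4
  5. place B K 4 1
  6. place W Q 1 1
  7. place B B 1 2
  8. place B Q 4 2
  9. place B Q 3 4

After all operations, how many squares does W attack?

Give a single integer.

Op 1: place WR@(3,3)
Op 2: remove (3,3)
Op 3: place WR@(4,4)
Op 4: place BB@(2,4)
Op 5: place BK@(4,1)
Op 6: place WQ@(1,1)
Op 7: place BB@(1,2)
Op 8: place BQ@(4,2)
Op 9: place BQ@(3,4)
Per-piece attacks for W:
  WQ@(1,1): attacks (1,2) (1,0) (2,1) (3,1) (4,1) (0,1) (2,2) (3,3) (4,4) (2,0) (0,2) (0,0) [ray(0,1) blocked at (1,2); ray(1,0) blocked at (4,1); ray(1,1) blocked at (4,4)]
  WR@(4,4): attacks (4,3) (4,2) (3,4) [ray(0,-1) blocked at (4,2); ray(-1,0) blocked at (3,4)]
Union (15 distinct): (0,0) (0,1) (0,2) (1,0) (1,2) (2,0) (2,1) (2,2) (3,1) (3,3) (3,4) (4,1) (4,2) (4,3) (4,4)

Answer: 15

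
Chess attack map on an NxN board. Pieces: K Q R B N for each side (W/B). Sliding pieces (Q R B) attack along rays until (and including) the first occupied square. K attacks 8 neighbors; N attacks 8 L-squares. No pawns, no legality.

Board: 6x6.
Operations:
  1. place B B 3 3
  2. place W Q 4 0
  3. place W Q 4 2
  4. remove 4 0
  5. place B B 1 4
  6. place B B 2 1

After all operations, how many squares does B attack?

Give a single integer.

Answer: 20

Derivation:
Op 1: place BB@(3,3)
Op 2: place WQ@(4,0)
Op 3: place WQ@(4,2)
Op 4: remove (4,0)
Op 5: place BB@(1,4)
Op 6: place BB@(2,1)
Per-piece attacks for B:
  BB@(1,4): attacks (2,5) (2,3) (3,2) (4,1) (5,0) (0,5) (0,3)
  BB@(2,1): attacks (3,2) (4,3) (5,4) (3,0) (1,2) (0,3) (1,0)
  BB@(3,3): attacks (4,4) (5,5) (4,2) (2,4) (1,5) (2,2) (1,1) (0,0) [ray(1,-1) blocked at (4,2)]
Union (20 distinct): (0,0) (0,3) (0,5) (1,0) (1,1) (1,2) (1,5) (2,2) (2,3) (2,4) (2,5) (3,0) (3,2) (4,1) (4,2) (4,3) (4,4) (5,0) (5,4) (5,5)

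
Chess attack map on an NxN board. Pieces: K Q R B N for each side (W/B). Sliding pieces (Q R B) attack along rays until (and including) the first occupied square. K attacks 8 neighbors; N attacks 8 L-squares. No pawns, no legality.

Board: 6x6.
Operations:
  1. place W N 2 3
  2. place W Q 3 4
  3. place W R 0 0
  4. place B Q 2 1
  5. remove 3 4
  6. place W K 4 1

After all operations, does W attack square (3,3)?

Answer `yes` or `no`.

Op 1: place WN@(2,3)
Op 2: place WQ@(3,4)
Op 3: place WR@(0,0)
Op 4: place BQ@(2,1)
Op 5: remove (3,4)
Op 6: place WK@(4,1)
Per-piece attacks for W:
  WR@(0,0): attacks (0,1) (0,2) (0,3) (0,4) (0,5) (1,0) (2,0) (3,0) (4,0) (5,0)
  WN@(2,3): attacks (3,5) (4,4) (1,5) (0,4) (3,1) (4,2) (1,1) (0,2)
  WK@(4,1): attacks (4,2) (4,0) (5,1) (3,1) (5,2) (5,0) (3,2) (3,0)
W attacks (3,3): no

Answer: no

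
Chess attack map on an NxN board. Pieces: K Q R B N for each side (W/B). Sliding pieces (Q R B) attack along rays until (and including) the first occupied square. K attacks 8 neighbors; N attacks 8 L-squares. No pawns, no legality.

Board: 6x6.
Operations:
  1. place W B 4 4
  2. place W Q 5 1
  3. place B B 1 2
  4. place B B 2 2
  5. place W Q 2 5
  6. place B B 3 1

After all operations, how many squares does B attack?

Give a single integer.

Op 1: place WB@(4,4)
Op 2: place WQ@(5,1)
Op 3: place BB@(1,2)
Op 4: place BB@(2,2)
Op 5: place WQ@(2,5)
Op 6: place BB@(3,1)
Per-piece attacks for B:
  BB@(1,2): attacks (2,3) (3,4) (4,5) (2,1) (3,0) (0,3) (0,1)
  BB@(2,2): attacks (3,3) (4,4) (3,1) (1,3) (0,4) (1,1) (0,0) [ray(1,1) blocked at (4,4); ray(1,-1) blocked at (3,1)]
  BB@(3,1): attacks (4,2) (5,3) (4,0) (2,2) (2,0) [ray(-1,1) blocked at (2,2)]
Union (19 distinct): (0,0) (0,1) (0,3) (0,4) (1,1) (1,3) (2,0) (2,1) (2,2) (2,3) (3,0) (3,1) (3,3) (3,4) (4,0) (4,2) (4,4) (4,5) (5,3)

Answer: 19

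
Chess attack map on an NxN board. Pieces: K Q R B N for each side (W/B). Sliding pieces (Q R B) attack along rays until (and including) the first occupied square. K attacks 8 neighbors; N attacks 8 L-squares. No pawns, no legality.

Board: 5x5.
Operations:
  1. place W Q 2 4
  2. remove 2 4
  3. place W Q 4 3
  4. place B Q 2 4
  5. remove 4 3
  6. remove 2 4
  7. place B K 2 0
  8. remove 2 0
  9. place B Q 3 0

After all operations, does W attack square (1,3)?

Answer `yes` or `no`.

Answer: no

Derivation:
Op 1: place WQ@(2,4)
Op 2: remove (2,4)
Op 3: place WQ@(4,3)
Op 4: place BQ@(2,4)
Op 5: remove (4,3)
Op 6: remove (2,4)
Op 7: place BK@(2,0)
Op 8: remove (2,0)
Op 9: place BQ@(3,0)
Per-piece attacks for W:
W attacks (1,3): no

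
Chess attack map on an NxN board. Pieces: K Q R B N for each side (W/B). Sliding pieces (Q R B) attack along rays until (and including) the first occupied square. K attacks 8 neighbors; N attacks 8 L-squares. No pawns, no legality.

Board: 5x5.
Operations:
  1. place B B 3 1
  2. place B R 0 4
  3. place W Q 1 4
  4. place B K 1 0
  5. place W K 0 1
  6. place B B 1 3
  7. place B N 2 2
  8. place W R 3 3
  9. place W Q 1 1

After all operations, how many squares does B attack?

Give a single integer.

Op 1: place BB@(3,1)
Op 2: place BR@(0,4)
Op 3: place WQ@(1,4)
Op 4: place BK@(1,0)
Op 5: place WK@(0,1)
Op 6: place BB@(1,3)
Op 7: place BN@(2,2)
Op 8: place WR@(3,3)
Op 9: place WQ@(1,1)
Per-piece attacks for B:
  BR@(0,4): attacks (0,3) (0,2) (0,1) (1,4) [ray(0,-1) blocked at (0,1); ray(1,0) blocked at (1,4)]
  BK@(1,0): attacks (1,1) (2,0) (0,0) (2,1) (0,1)
  BB@(1,3): attacks (2,4) (2,2) (0,4) (0,2) [ray(1,-1) blocked at (2,2); ray(-1,1) blocked at (0,4)]
  BN@(2,2): attacks (3,4) (4,3) (1,4) (0,3) (3,0) (4,1) (1,0) (0,1)
  BB@(3,1): attacks (4,2) (4,0) (2,2) (2,0) [ray(-1,1) blocked at (2,2)]
Union (18 distinct): (0,0) (0,1) (0,2) (0,3) (0,4) (1,0) (1,1) (1,4) (2,0) (2,1) (2,2) (2,4) (3,0) (3,4) (4,0) (4,1) (4,2) (4,3)

Answer: 18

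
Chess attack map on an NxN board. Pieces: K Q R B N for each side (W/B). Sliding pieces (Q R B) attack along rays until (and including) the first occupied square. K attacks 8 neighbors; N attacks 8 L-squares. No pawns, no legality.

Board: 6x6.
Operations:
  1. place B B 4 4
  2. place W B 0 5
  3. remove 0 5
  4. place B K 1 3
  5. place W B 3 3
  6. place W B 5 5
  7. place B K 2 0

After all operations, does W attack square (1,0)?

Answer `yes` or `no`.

Op 1: place BB@(4,4)
Op 2: place WB@(0,5)
Op 3: remove (0,5)
Op 4: place BK@(1,3)
Op 5: place WB@(3,3)
Op 6: place WB@(5,5)
Op 7: place BK@(2,0)
Per-piece attacks for W:
  WB@(3,3): attacks (4,4) (4,2) (5,1) (2,4) (1,5) (2,2) (1,1) (0,0) [ray(1,1) blocked at (4,4)]
  WB@(5,5): attacks (4,4) [ray(-1,-1) blocked at (4,4)]
W attacks (1,0): no

Answer: no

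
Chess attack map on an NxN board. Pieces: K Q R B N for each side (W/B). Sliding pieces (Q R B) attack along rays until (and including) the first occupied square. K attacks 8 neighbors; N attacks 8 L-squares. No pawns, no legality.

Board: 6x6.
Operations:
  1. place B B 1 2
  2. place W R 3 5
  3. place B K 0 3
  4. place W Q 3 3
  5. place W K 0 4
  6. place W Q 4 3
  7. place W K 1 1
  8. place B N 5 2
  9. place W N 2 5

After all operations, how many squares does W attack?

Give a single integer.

Op 1: place BB@(1,2)
Op 2: place WR@(3,5)
Op 3: place BK@(0,3)
Op 4: place WQ@(3,3)
Op 5: place WK@(0,4)
Op 6: place WQ@(4,3)
Op 7: place WK@(1,1)
Op 8: place BN@(5,2)
Op 9: place WN@(2,5)
Per-piece attacks for W:
  WK@(0,4): attacks (0,5) (0,3) (1,4) (1,5) (1,3)
  WK@(1,1): attacks (1,2) (1,0) (2,1) (0,1) (2,2) (2,0) (0,2) (0,0)
  WN@(2,5): attacks (3,3) (4,4) (1,3) (0,4)
  WQ@(3,3): attacks (3,4) (3,5) (3,2) (3,1) (3,0) (4,3) (2,3) (1,3) (0,3) (4,4) (5,5) (4,2) (5,1) (2,4) (1,5) (2,2) (1,1) [ray(0,1) blocked at (3,5); ray(1,0) blocked at (4,3); ray(-1,0) blocked at (0,3); ray(-1,-1) blocked at (1,1)]
  WR@(3,5): attacks (3,4) (3,3) (4,5) (5,5) (2,5) [ray(0,-1) blocked at (3,3); ray(-1,0) blocked at (2,5)]
  WQ@(4,3): attacks (4,4) (4,5) (4,2) (4,1) (4,0) (5,3) (3,3) (5,4) (5,2) (3,4) (2,5) (3,2) (2,1) (1,0) [ray(-1,0) blocked at (3,3); ray(1,-1) blocked at (5,2); ray(-1,1) blocked at (2,5)]
Union (35 distinct): (0,0) (0,1) (0,2) (0,3) (0,4) (0,5) (1,0) (1,1) (1,2) (1,3) (1,4) (1,5) (2,0) (2,1) (2,2) (2,3) (2,4) (2,5) (3,0) (3,1) (3,2) (3,3) (3,4) (3,5) (4,0) (4,1) (4,2) (4,3) (4,4) (4,5) (5,1) (5,2) (5,3) (5,4) (5,5)

Answer: 35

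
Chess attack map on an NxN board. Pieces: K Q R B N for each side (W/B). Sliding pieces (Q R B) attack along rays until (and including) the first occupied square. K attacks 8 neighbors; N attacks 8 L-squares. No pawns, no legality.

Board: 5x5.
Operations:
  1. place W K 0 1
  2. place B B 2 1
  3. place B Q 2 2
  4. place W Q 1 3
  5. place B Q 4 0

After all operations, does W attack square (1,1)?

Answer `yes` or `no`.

Op 1: place WK@(0,1)
Op 2: place BB@(2,1)
Op 3: place BQ@(2,2)
Op 4: place WQ@(1,3)
Op 5: place BQ@(4,0)
Per-piece attacks for W:
  WK@(0,1): attacks (0,2) (0,0) (1,1) (1,2) (1,0)
  WQ@(1,3): attacks (1,4) (1,2) (1,1) (1,0) (2,3) (3,3) (4,3) (0,3) (2,4) (2,2) (0,4) (0,2) [ray(1,-1) blocked at (2,2)]
W attacks (1,1): yes

Answer: yes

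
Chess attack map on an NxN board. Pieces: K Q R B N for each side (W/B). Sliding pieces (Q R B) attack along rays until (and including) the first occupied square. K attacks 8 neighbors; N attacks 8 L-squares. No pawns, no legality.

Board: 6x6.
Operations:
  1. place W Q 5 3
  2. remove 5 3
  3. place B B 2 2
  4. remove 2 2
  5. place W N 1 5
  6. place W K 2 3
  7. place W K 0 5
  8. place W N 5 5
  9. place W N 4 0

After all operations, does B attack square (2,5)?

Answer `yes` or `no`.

Answer: no

Derivation:
Op 1: place WQ@(5,3)
Op 2: remove (5,3)
Op 3: place BB@(2,2)
Op 4: remove (2,2)
Op 5: place WN@(1,5)
Op 6: place WK@(2,3)
Op 7: place WK@(0,5)
Op 8: place WN@(5,5)
Op 9: place WN@(4,0)
Per-piece attacks for B:
B attacks (2,5): no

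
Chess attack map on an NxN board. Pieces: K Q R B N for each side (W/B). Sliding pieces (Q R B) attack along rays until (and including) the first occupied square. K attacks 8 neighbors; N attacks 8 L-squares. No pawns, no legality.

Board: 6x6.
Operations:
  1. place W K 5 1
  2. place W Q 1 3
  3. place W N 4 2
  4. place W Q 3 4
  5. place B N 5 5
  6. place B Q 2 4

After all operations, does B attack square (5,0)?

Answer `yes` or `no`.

Op 1: place WK@(5,1)
Op 2: place WQ@(1,3)
Op 3: place WN@(4,2)
Op 4: place WQ@(3,4)
Op 5: place BN@(5,5)
Op 6: place BQ@(2,4)
Per-piece attacks for B:
  BQ@(2,4): attacks (2,5) (2,3) (2,2) (2,1) (2,0) (3,4) (1,4) (0,4) (3,5) (3,3) (4,2) (1,5) (1,3) [ray(1,0) blocked at (3,4); ray(1,-1) blocked at (4,2); ray(-1,-1) blocked at (1,3)]
  BN@(5,5): attacks (4,3) (3,4)
B attacks (5,0): no

Answer: no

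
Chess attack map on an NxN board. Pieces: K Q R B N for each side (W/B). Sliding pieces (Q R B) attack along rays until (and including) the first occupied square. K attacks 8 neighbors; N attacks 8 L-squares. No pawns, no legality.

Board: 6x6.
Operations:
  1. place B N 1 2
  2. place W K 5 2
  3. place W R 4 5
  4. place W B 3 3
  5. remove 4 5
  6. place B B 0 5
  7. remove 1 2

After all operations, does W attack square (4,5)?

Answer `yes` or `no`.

Op 1: place BN@(1,2)
Op 2: place WK@(5,2)
Op 3: place WR@(4,5)
Op 4: place WB@(3,3)
Op 5: remove (4,5)
Op 6: place BB@(0,5)
Op 7: remove (1,2)
Per-piece attacks for W:
  WB@(3,3): attacks (4,4) (5,5) (4,2) (5,1) (2,4) (1,5) (2,2) (1,1) (0,0)
  WK@(5,2): attacks (5,3) (5,1) (4,2) (4,3) (4,1)
W attacks (4,5): no

Answer: no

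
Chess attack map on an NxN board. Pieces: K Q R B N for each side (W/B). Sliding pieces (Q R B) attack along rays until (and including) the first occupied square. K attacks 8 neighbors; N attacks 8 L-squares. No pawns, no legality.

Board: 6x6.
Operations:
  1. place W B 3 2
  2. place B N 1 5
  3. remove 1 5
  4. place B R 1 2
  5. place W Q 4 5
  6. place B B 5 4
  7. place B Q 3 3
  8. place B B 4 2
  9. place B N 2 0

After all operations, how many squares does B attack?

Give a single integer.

Answer: 27

Derivation:
Op 1: place WB@(3,2)
Op 2: place BN@(1,5)
Op 3: remove (1,5)
Op 4: place BR@(1,2)
Op 5: place WQ@(4,5)
Op 6: place BB@(5,4)
Op 7: place BQ@(3,3)
Op 8: place BB@(4,2)
Op 9: place BN@(2,0)
Per-piece attacks for B:
  BR@(1,2): attacks (1,3) (1,4) (1,5) (1,1) (1,0) (2,2) (3,2) (0,2) [ray(1,0) blocked at (3,2)]
  BN@(2,0): attacks (3,2) (4,1) (1,2) (0,1)
  BQ@(3,3): attacks (3,4) (3,5) (3,2) (4,3) (5,3) (2,3) (1,3) (0,3) (4,4) (5,5) (4,2) (2,4) (1,5) (2,2) (1,1) (0,0) [ray(0,-1) blocked at (3,2); ray(1,-1) blocked at (4,2)]
  BB@(4,2): attacks (5,3) (5,1) (3,3) (3,1) (2,0) [ray(-1,1) blocked at (3,3); ray(-1,-1) blocked at (2,0)]
  BB@(5,4): attacks (4,5) (4,3) (3,2) [ray(-1,1) blocked at (4,5); ray(-1,-1) blocked at (3,2)]
Union (27 distinct): (0,0) (0,1) (0,2) (0,3) (1,0) (1,1) (1,2) (1,3) (1,4) (1,5) (2,0) (2,2) (2,3) (2,4) (3,1) (3,2) (3,3) (3,4) (3,5) (4,1) (4,2) (4,3) (4,4) (4,5) (5,1) (5,3) (5,5)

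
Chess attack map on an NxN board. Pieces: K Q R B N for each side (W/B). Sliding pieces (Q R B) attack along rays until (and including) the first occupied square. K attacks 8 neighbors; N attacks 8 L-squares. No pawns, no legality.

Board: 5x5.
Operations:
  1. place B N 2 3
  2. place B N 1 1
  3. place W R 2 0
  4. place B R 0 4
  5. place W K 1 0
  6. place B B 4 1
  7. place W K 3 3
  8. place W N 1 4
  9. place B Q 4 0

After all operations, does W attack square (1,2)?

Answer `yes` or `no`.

Op 1: place BN@(2,3)
Op 2: place BN@(1,1)
Op 3: place WR@(2,0)
Op 4: place BR@(0,4)
Op 5: place WK@(1,0)
Op 6: place BB@(4,1)
Op 7: place WK@(3,3)
Op 8: place WN@(1,4)
Op 9: place BQ@(4,0)
Per-piece attacks for W:
  WK@(1,0): attacks (1,1) (2,0) (0,0) (2,1) (0,1)
  WN@(1,4): attacks (2,2) (3,3) (0,2)
  WR@(2,0): attacks (2,1) (2,2) (2,3) (3,0) (4,0) (1,0) [ray(0,1) blocked at (2,3); ray(1,0) blocked at (4,0); ray(-1,0) blocked at (1,0)]
  WK@(3,3): attacks (3,4) (3,2) (4,3) (2,3) (4,4) (4,2) (2,4) (2,2)
W attacks (1,2): no

Answer: no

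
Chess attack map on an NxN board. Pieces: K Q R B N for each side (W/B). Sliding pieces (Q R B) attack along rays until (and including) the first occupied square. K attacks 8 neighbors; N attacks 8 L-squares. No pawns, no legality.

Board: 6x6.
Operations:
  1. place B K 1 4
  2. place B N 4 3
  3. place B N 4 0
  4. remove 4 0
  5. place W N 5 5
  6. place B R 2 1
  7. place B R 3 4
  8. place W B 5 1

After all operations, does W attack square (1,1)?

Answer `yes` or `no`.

Answer: no

Derivation:
Op 1: place BK@(1,4)
Op 2: place BN@(4,3)
Op 3: place BN@(4,0)
Op 4: remove (4,0)
Op 5: place WN@(5,5)
Op 6: place BR@(2,1)
Op 7: place BR@(3,4)
Op 8: place WB@(5,1)
Per-piece attacks for W:
  WB@(5,1): attacks (4,2) (3,3) (2,4) (1,5) (4,0)
  WN@(5,5): attacks (4,3) (3,4)
W attacks (1,1): no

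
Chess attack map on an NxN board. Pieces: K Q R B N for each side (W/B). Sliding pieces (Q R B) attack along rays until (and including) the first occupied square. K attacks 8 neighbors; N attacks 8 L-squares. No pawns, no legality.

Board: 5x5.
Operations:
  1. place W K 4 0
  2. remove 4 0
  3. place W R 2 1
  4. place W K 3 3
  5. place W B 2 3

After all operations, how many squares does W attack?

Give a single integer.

Op 1: place WK@(4,0)
Op 2: remove (4,0)
Op 3: place WR@(2,1)
Op 4: place WK@(3,3)
Op 5: place WB@(2,3)
Per-piece attacks for W:
  WR@(2,1): attacks (2,2) (2,3) (2,0) (3,1) (4,1) (1,1) (0,1) [ray(0,1) blocked at (2,3)]
  WB@(2,3): attacks (3,4) (3,2) (4,1) (1,4) (1,2) (0,1)
  WK@(3,3): attacks (3,4) (3,2) (4,3) (2,3) (4,4) (4,2) (2,4) (2,2)
Union (15 distinct): (0,1) (1,1) (1,2) (1,4) (2,0) (2,2) (2,3) (2,4) (3,1) (3,2) (3,4) (4,1) (4,2) (4,3) (4,4)

Answer: 15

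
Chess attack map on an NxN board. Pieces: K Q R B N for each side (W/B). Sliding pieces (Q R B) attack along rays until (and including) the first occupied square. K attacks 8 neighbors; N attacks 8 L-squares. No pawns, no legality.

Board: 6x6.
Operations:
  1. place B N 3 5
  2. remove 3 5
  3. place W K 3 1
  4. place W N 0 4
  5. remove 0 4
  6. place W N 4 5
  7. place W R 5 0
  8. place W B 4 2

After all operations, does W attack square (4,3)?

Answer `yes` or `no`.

Op 1: place BN@(3,5)
Op 2: remove (3,5)
Op 3: place WK@(3,1)
Op 4: place WN@(0,4)
Op 5: remove (0,4)
Op 6: place WN@(4,5)
Op 7: place WR@(5,0)
Op 8: place WB@(4,2)
Per-piece attacks for W:
  WK@(3,1): attacks (3,2) (3,0) (4,1) (2,1) (4,2) (4,0) (2,2) (2,0)
  WB@(4,2): attacks (5,3) (5,1) (3,3) (2,4) (1,5) (3,1) [ray(-1,-1) blocked at (3,1)]
  WN@(4,5): attacks (5,3) (3,3) (2,4)
  WR@(5,0): attacks (5,1) (5,2) (5,3) (5,4) (5,5) (4,0) (3,0) (2,0) (1,0) (0,0)
W attacks (4,3): no

Answer: no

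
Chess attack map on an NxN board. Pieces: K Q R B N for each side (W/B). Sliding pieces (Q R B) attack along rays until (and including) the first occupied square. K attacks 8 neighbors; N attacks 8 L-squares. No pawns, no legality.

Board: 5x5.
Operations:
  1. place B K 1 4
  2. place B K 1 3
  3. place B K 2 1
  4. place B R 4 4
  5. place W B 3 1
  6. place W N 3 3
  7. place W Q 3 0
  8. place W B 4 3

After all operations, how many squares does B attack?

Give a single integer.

Op 1: place BK@(1,4)
Op 2: place BK@(1,3)
Op 3: place BK@(2,1)
Op 4: place BR@(4,4)
Op 5: place WB@(3,1)
Op 6: place WN@(3,3)
Op 7: place WQ@(3,0)
Op 8: place WB@(4,3)
Per-piece attacks for B:
  BK@(1,3): attacks (1,4) (1,2) (2,3) (0,3) (2,4) (2,2) (0,4) (0,2)
  BK@(1,4): attacks (1,3) (2,4) (0,4) (2,3) (0,3)
  BK@(2,1): attacks (2,2) (2,0) (3,1) (1,1) (3,2) (3,0) (1,2) (1,0)
  BR@(4,4): attacks (4,3) (3,4) (2,4) (1,4) [ray(0,-1) blocked at (4,3); ray(-1,0) blocked at (1,4)]
Union (17 distinct): (0,2) (0,3) (0,4) (1,0) (1,1) (1,2) (1,3) (1,4) (2,0) (2,2) (2,3) (2,4) (3,0) (3,1) (3,2) (3,4) (4,3)

Answer: 17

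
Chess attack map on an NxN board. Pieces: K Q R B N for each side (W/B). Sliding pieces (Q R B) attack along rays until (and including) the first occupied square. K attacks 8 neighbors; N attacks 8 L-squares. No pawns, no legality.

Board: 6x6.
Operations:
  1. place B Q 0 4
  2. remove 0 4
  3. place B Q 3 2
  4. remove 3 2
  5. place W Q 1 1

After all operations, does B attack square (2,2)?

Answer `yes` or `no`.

Answer: no

Derivation:
Op 1: place BQ@(0,4)
Op 2: remove (0,4)
Op 3: place BQ@(3,2)
Op 4: remove (3,2)
Op 5: place WQ@(1,1)
Per-piece attacks for B:
B attacks (2,2): no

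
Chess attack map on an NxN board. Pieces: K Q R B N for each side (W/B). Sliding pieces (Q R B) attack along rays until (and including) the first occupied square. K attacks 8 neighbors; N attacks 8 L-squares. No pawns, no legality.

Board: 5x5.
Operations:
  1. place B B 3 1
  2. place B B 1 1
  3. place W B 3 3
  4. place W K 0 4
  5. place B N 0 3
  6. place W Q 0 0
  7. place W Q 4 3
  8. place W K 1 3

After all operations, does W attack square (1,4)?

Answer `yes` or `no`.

Answer: yes

Derivation:
Op 1: place BB@(3,1)
Op 2: place BB@(1,1)
Op 3: place WB@(3,3)
Op 4: place WK@(0,4)
Op 5: place BN@(0,3)
Op 6: place WQ@(0,0)
Op 7: place WQ@(4,3)
Op 8: place WK@(1,3)
Per-piece attacks for W:
  WQ@(0,0): attacks (0,1) (0,2) (0,3) (1,0) (2,0) (3,0) (4,0) (1,1) [ray(0,1) blocked at (0,3); ray(1,1) blocked at (1,1)]
  WK@(0,4): attacks (0,3) (1,4) (1,3)
  WK@(1,3): attacks (1,4) (1,2) (2,3) (0,3) (2,4) (2,2) (0,4) (0,2)
  WB@(3,3): attacks (4,4) (4,2) (2,4) (2,2) (1,1) [ray(-1,-1) blocked at (1,1)]
  WQ@(4,3): attacks (4,4) (4,2) (4,1) (4,0) (3,3) (3,4) (3,2) (2,1) (1,0) [ray(-1,0) blocked at (3,3)]
W attacks (1,4): yes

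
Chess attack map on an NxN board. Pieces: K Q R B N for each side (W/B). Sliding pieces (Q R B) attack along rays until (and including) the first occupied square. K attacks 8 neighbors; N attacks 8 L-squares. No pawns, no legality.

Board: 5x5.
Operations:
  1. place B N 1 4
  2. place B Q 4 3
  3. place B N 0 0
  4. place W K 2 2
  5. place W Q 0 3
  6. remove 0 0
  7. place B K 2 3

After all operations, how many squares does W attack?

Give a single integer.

Op 1: place BN@(1,4)
Op 2: place BQ@(4,3)
Op 3: place BN@(0,0)
Op 4: place WK@(2,2)
Op 5: place WQ@(0,3)
Op 6: remove (0,0)
Op 7: place BK@(2,3)
Per-piece attacks for W:
  WQ@(0,3): attacks (0,4) (0,2) (0,1) (0,0) (1,3) (2,3) (1,4) (1,2) (2,1) (3,0) [ray(1,0) blocked at (2,3); ray(1,1) blocked at (1,4)]
  WK@(2,2): attacks (2,3) (2,1) (3,2) (1,2) (3,3) (3,1) (1,3) (1,1)
Union (14 distinct): (0,0) (0,1) (0,2) (0,4) (1,1) (1,2) (1,3) (1,4) (2,1) (2,3) (3,0) (3,1) (3,2) (3,3)

Answer: 14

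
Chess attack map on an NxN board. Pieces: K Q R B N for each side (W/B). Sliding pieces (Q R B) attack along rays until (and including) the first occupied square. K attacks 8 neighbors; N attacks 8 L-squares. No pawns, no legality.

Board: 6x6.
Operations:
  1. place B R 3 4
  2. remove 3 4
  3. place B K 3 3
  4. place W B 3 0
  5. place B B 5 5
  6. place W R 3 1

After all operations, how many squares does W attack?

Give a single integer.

Op 1: place BR@(3,4)
Op 2: remove (3,4)
Op 3: place BK@(3,3)
Op 4: place WB@(3,0)
Op 5: place BB@(5,5)
Op 6: place WR@(3,1)
Per-piece attacks for W:
  WB@(3,0): attacks (4,1) (5,2) (2,1) (1,2) (0,3)
  WR@(3,1): attacks (3,2) (3,3) (3,0) (4,1) (5,1) (2,1) (1,1) (0,1) [ray(0,1) blocked at (3,3); ray(0,-1) blocked at (3,0)]
Union (11 distinct): (0,1) (0,3) (1,1) (1,2) (2,1) (3,0) (3,2) (3,3) (4,1) (5,1) (5,2)

Answer: 11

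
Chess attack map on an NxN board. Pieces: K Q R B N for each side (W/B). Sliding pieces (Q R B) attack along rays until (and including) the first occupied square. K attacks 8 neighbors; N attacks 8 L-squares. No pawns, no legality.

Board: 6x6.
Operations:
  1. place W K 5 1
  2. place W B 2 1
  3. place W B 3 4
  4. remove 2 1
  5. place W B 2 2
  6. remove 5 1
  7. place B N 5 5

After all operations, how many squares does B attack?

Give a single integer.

Answer: 2

Derivation:
Op 1: place WK@(5,1)
Op 2: place WB@(2,1)
Op 3: place WB@(3,4)
Op 4: remove (2,1)
Op 5: place WB@(2,2)
Op 6: remove (5,1)
Op 7: place BN@(5,5)
Per-piece attacks for B:
  BN@(5,5): attacks (4,3) (3,4)
Union (2 distinct): (3,4) (4,3)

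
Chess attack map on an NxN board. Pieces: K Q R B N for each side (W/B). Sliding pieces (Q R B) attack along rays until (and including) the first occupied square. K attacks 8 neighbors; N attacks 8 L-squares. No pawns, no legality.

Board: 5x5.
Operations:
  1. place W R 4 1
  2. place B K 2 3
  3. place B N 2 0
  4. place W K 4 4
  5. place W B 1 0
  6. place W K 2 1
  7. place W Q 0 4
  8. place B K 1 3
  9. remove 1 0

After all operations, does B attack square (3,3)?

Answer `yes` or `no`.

Answer: yes

Derivation:
Op 1: place WR@(4,1)
Op 2: place BK@(2,3)
Op 3: place BN@(2,0)
Op 4: place WK@(4,4)
Op 5: place WB@(1,0)
Op 6: place WK@(2,1)
Op 7: place WQ@(0,4)
Op 8: place BK@(1,3)
Op 9: remove (1,0)
Per-piece attacks for B:
  BK@(1,3): attacks (1,4) (1,2) (2,3) (0,3) (2,4) (2,2) (0,4) (0,2)
  BN@(2,0): attacks (3,2) (4,1) (1,2) (0,1)
  BK@(2,3): attacks (2,4) (2,2) (3,3) (1,3) (3,4) (3,2) (1,4) (1,2)
B attacks (3,3): yes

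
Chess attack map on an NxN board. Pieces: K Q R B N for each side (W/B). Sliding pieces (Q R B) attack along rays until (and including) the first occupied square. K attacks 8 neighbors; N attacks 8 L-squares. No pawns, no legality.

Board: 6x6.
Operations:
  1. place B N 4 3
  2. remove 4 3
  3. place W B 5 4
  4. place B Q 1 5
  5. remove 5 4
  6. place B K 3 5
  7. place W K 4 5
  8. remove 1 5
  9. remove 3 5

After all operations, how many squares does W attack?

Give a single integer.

Answer: 5

Derivation:
Op 1: place BN@(4,3)
Op 2: remove (4,3)
Op 3: place WB@(5,4)
Op 4: place BQ@(1,5)
Op 5: remove (5,4)
Op 6: place BK@(3,5)
Op 7: place WK@(4,5)
Op 8: remove (1,5)
Op 9: remove (3,5)
Per-piece attacks for W:
  WK@(4,5): attacks (4,4) (5,5) (3,5) (5,4) (3,4)
Union (5 distinct): (3,4) (3,5) (4,4) (5,4) (5,5)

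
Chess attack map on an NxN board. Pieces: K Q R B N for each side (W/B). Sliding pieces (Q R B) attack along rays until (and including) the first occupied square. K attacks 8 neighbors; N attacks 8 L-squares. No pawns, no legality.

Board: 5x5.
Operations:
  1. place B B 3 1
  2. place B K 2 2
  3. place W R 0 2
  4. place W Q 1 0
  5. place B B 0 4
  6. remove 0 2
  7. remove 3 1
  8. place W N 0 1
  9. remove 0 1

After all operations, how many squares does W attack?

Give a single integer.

Op 1: place BB@(3,1)
Op 2: place BK@(2,2)
Op 3: place WR@(0,2)
Op 4: place WQ@(1,0)
Op 5: place BB@(0,4)
Op 6: remove (0,2)
Op 7: remove (3,1)
Op 8: place WN@(0,1)
Op 9: remove (0,1)
Per-piece attacks for W:
  WQ@(1,0): attacks (1,1) (1,2) (1,3) (1,4) (2,0) (3,0) (4,0) (0,0) (2,1) (3,2) (4,3) (0,1)
Union (12 distinct): (0,0) (0,1) (1,1) (1,2) (1,3) (1,4) (2,0) (2,1) (3,0) (3,2) (4,0) (4,3)

Answer: 12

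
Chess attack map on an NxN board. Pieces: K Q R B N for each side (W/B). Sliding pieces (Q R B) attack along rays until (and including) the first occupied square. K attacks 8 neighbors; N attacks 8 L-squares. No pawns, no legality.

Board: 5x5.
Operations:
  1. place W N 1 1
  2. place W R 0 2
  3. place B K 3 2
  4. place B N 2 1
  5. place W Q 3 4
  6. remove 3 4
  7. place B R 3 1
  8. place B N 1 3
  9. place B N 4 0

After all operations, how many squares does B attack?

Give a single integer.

Op 1: place WN@(1,1)
Op 2: place WR@(0,2)
Op 3: place BK@(3,2)
Op 4: place BN@(2,1)
Op 5: place WQ@(3,4)
Op 6: remove (3,4)
Op 7: place BR@(3,1)
Op 8: place BN@(1,3)
Op 9: place BN@(4,0)
Per-piece attacks for B:
  BN@(1,3): attacks (3,4) (2,1) (3,2) (0,1)
  BN@(2,1): attacks (3,3) (4,2) (1,3) (0,2) (4,0) (0,0)
  BR@(3,1): attacks (3,2) (3,0) (4,1) (2,1) [ray(0,1) blocked at (3,2); ray(-1,0) blocked at (2,1)]
  BK@(3,2): attacks (3,3) (3,1) (4,2) (2,2) (4,3) (4,1) (2,3) (2,1)
  BN@(4,0): attacks (3,2) (2,1)
Union (16 distinct): (0,0) (0,1) (0,2) (1,3) (2,1) (2,2) (2,3) (3,0) (3,1) (3,2) (3,3) (3,4) (4,0) (4,1) (4,2) (4,3)

Answer: 16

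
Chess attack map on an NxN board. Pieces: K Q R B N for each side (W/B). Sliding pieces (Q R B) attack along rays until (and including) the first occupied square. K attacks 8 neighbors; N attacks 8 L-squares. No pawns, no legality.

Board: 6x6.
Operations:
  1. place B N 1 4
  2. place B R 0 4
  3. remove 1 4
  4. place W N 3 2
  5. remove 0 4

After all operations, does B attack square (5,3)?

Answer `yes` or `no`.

Op 1: place BN@(1,4)
Op 2: place BR@(0,4)
Op 3: remove (1,4)
Op 4: place WN@(3,2)
Op 5: remove (0,4)
Per-piece attacks for B:
B attacks (5,3): no

Answer: no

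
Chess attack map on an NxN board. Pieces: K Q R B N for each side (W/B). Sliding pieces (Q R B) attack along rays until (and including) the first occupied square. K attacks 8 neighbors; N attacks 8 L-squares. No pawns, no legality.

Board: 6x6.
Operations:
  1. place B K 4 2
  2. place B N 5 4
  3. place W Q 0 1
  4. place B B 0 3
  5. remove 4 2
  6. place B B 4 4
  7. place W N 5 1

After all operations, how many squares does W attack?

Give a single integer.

Op 1: place BK@(4,2)
Op 2: place BN@(5,4)
Op 3: place WQ@(0,1)
Op 4: place BB@(0,3)
Op 5: remove (4,2)
Op 6: place BB@(4,4)
Op 7: place WN@(5,1)
Per-piece attacks for W:
  WQ@(0,1): attacks (0,2) (0,3) (0,0) (1,1) (2,1) (3,1) (4,1) (5,1) (1,2) (2,3) (3,4) (4,5) (1,0) [ray(0,1) blocked at (0,3); ray(1,0) blocked at (5,1)]
  WN@(5,1): attacks (4,3) (3,2) (3,0)
Union (16 distinct): (0,0) (0,2) (0,3) (1,0) (1,1) (1,2) (2,1) (2,3) (3,0) (3,1) (3,2) (3,4) (4,1) (4,3) (4,5) (5,1)

Answer: 16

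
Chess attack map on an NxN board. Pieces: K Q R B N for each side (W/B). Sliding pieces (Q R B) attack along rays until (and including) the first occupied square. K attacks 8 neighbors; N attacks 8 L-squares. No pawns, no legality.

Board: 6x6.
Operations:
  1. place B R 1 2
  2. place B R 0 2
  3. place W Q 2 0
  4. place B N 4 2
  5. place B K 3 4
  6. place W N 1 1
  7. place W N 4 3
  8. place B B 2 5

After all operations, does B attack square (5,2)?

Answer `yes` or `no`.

Answer: no

Derivation:
Op 1: place BR@(1,2)
Op 2: place BR@(0,2)
Op 3: place WQ@(2,0)
Op 4: place BN@(4,2)
Op 5: place BK@(3,4)
Op 6: place WN@(1,1)
Op 7: place WN@(4,3)
Op 8: place BB@(2,5)
Per-piece attacks for B:
  BR@(0,2): attacks (0,3) (0,4) (0,5) (0,1) (0,0) (1,2) [ray(1,0) blocked at (1,2)]
  BR@(1,2): attacks (1,3) (1,4) (1,5) (1,1) (2,2) (3,2) (4,2) (0,2) [ray(0,-1) blocked at (1,1); ray(1,0) blocked at (4,2); ray(-1,0) blocked at (0,2)]
  BB@(2,5): attacks (3,4) (1,4) (0,3) [ray(1,-1) blocked at (3,4)]
  BK@(3,4): attacks (3,5) (3,3) (4,4) (2,4) (4,5) (4,3) (2,5) (2,3)
  BN@(4,2): attacks (5,4) (3,4) (2,3) (5,0) (3,0) (2,1)
B attacks (5,2): no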